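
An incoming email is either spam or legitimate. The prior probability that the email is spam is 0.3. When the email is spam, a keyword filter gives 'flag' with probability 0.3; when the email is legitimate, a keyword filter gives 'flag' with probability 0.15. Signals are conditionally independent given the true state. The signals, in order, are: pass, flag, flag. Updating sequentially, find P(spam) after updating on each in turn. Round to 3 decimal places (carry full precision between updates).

0.585

After 'pass': P(spam) = 0.7·0.3000 / (0.7·0.3000 + 0.85·0.7000) ≈ 0.2609
After 'flag': P(spam) = 0.3·0.2609 / (0.3·0.2609 + 0.15·0.7391) ≈ 0.4138
After 'flag': P(spam) = 0.3·0.4138 / (0.3·0.4138 + 0.15·0.5862) ≈ 0.5854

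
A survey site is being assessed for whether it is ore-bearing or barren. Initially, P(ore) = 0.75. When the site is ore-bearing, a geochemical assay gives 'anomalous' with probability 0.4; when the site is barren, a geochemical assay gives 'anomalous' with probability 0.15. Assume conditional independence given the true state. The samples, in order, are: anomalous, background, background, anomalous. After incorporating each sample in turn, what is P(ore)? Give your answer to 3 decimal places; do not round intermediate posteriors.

0.914

After 'anomalous': P(ore) = 0.4·0.7500 / (0.4·0.7500 + 0.15·0.2500) ≈ 0.8889
After 'background': P(ore) = 0.6·0.8889 / (0.6·0.8889 + 0.85·0.1111) ≈ 0.8496
After 'background': P(ore) = 0.6·0.8496 / (0.6·0.8496 + 0.85·0.1504) ≈ 0.7994
After 'anomalous': P(ore) = 0.4·0.7994 / (0.4·0.7994 + 0.15·0.2006) ≈ 0.9140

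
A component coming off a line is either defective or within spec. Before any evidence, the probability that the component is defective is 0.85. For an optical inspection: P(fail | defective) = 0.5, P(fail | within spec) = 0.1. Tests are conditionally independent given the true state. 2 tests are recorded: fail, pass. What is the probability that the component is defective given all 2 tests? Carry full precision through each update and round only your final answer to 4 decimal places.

After 'fail': P(defective) = 0.5·0.8500 / (0.5·0.8500 + 0.1·0.1500) ≈ 0.9659
After 'pass': P(defective) = 0.5·0.9659 / (0.5·0.9659 + 0.9·0.0341) ≈ 0.9403

0.9403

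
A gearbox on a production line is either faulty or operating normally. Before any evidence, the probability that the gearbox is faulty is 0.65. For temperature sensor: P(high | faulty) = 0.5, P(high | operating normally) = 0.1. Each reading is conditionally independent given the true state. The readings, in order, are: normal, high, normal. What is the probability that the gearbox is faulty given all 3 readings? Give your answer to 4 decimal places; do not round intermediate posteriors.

0.7413

After 'normal': P(faulty) = 0.5·0.6500 / (0.5·0.6500 + 0.9·0.3500) ≈ 0.5078
After 'high': P(faulty) = 0.5·0.5078 / (0.5·0.5078 + 0.1·0.4922) ≈ 0.8376
After 'normal': P(faulty) = 0.5·0.8376 / (0.5·0.8376 + 0.9·0.1624) ≈ 0.7413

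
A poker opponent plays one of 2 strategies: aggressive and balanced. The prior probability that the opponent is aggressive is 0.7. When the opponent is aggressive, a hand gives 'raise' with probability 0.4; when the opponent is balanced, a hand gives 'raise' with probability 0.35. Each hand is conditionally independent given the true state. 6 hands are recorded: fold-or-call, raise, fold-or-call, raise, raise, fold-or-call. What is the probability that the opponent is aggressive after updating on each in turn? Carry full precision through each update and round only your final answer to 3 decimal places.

After 'fold-or-call': P(aggressive) = 0.6·0.7000 / (0.6·0.7000 + 0.65·0.3000) ≈ 0.6829
After 'raise': P(aggressive) = 0.4·0.6829 / (0.4·0.6829 + 0.35·0.3171) ≈ 0.7111
After 'fold-or-call': P(aggressive) = 0.6·0.7111 / (0.6·0.7111 + 0.65·0.2889) ≈ 0.6944
After 'raise': P(aggressive) = 0.4·0.6944 / (0.4·0.6944 + 0.35·0.3056) ≈ 0.7220
After 'raise': P(aggressive) = 0.4·0.7220 / (0.4·0.7220 + 0.35·0.2780) ≈ 0.7480
After 'fold-or-call': P(aggressive) = 0.6·0.7480 / (0.6·0.7480 + 0.65·0.2520) ≈ 0.7326

0.733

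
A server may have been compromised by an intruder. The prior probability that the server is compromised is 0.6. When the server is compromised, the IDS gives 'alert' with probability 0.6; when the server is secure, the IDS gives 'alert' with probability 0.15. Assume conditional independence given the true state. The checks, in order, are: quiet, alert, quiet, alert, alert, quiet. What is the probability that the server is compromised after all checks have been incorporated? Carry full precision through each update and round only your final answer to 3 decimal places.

Each posterior becomes the prior for the next update.
After 'quiet': P(compromised) = 0.4·0.6000 / (0.4·0.6000 + 0.85·0.4000) ≈ 0.4138
After 'alert': P(compromised) = 0.6·0.4138 / (0.6·0.4138 + 0.15·0.5862) ≈ 0.7385
After 'quiet': P(compromised) = 0.4·0.7385 / (0.4·0.7385 + 0.85·0.2615) ≈ 0.5706
After 'alert': P(compromised) = 0.6·0.5706 / (0.6·0.5706 + 0.15·0.4294) ≈ 0.8416
After 'alert': P(compromised) = 0.6·0.8416 / (0.6·0.8416 + 0.15·0.1584) ≈ 0.9551
After 'quiet': P(compromised) = 0.4·0.9551 / (0.4·0.9551 + 0.85·0.0449) ≈ 0.9091

0.909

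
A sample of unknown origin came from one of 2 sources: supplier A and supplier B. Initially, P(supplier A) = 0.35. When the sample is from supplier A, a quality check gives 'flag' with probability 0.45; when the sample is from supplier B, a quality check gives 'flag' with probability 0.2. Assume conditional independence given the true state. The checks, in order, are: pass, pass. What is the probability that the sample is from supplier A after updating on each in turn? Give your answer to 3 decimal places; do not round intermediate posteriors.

0.203

After 'pass': P(supplier A) = 0.55·0.3500 / (0.55·0.3500 + 0.8·0.6500) ≈ 0.2702
After 'pass': P(supplier A) = 0.55·0.2702 / (0.55·0.2702 + 0.8·0.7298) ≈ 0.2029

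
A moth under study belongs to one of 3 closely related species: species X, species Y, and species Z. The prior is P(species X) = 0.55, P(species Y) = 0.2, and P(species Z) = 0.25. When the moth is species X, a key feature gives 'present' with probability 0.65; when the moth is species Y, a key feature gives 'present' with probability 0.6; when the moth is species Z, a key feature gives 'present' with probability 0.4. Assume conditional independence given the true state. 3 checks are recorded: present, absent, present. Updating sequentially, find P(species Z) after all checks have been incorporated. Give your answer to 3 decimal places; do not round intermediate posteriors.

0.179

After 'present': normaliser = 0.65·0.5500 + 0.6·0.2000 + 0.4·0.2500; P(species X) ≈ 0.6190, P(species Y) ≈ 0.2078, P(species Z) ≈ 0.1732
After 'absent': normaliser = 0.35·0.6190 + 0.4·0.2078 + 0.6·0.1732; P(species X) ≈ 0.5367, P(species Y) ≈ 0.2059, P(species Z) ≈ 0.2574
After 'present': normaliser = 0.65·0.5367 + 0.6·0.2059 + 0.4·0.2574; P(species X) ≈ 0.6064, P(species Y) ≈ 0.2147, P(species Z) ≈ 0.1789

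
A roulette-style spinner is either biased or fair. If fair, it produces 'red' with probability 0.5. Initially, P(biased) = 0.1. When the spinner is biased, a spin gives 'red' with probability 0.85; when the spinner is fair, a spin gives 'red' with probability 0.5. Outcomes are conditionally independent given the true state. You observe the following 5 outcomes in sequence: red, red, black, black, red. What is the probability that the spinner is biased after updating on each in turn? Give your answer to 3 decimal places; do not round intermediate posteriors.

After 'red': P(biased) = 0.85·0.1000 / (0.85·0.1000 + 0.5·0.9000) ≈ 0.1589
After 'red': P(biased) = 0.85·0.1589 / (0.85·0.1589 + 0.5·0.8411) ≈ 0.2431
After 'black': P(biased) = 0.15·0.2431 / (0.15·0.2431 + 0.5·0.7569) ≈ 0.0879
After 'black': P(biased) = 0.15·0.0879 / (0.15·0.0879 + 0.5·0.9121) ≈ 0.0281
After 'red': P(biased) = 0.85·0.0281 / (0.85·0.0281 + 0.5·0.9719) ≈ 0.0468

0.047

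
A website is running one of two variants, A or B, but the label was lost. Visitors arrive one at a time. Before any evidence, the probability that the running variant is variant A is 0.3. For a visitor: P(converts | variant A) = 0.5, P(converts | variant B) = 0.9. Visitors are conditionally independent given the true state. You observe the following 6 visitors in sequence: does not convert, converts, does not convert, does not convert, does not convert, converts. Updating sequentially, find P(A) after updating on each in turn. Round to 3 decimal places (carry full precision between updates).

0.988

After 'does not convert': P(A) = 0.5·0.3000 / (0.5·0.3000 + 0.1·0.7000) ≈ 0.6818
After 'converts': P(A) = 0.5·0.6818 / (0.5·0.6818 + 0.9·0.3182) ≈ 0.5435
After 'does not convert': P(A) = 0.5·0.5435 / (0.5·0.5435 + 0.1·0.4565) ≈ 0.8562
After 'does not convert': P(A) = 0.5·0.8562 / (0.5·0.8562 + 0.1·0.1438) ≈ 0.9675
After 'does not convert': P(A) = 0.5·0.9675 / (0.5·0.9675 + 0.1·0.0325) ≈ 0.9933
After 'converts': P(A) = 0.5·0.9933 / (0.5·0.9933 + 0.9·0.0067) ≈ 0.9880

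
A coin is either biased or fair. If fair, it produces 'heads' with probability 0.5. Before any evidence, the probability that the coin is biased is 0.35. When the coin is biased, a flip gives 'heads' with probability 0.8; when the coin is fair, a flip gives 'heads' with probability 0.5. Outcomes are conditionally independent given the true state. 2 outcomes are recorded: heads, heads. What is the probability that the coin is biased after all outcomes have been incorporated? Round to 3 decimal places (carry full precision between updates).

0.580

After 'heads': P(biased) = 0.8·0.3500 / (0.8·0.3500 + 0.5·0.6500) ≈ 0.4628
After 'heads': P(biased) = 0.8·0.4628 / (0.8·0.4628 + 0.5·0.5372) ≈ 0.5796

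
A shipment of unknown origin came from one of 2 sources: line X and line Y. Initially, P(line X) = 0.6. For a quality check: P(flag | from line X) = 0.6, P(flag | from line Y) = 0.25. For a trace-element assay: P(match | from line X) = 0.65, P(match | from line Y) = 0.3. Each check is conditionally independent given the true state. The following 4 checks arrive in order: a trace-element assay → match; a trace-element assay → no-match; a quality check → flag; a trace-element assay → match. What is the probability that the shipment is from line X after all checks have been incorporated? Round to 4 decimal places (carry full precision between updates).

After a trace-element assay='match': P(line X) = 0.65·0.6000 / (0.65·0.6000 + 0.3·0.4000) ≈ 0.7647
After a trace-element assay='no-match': P(line X) = 0.35·0.7647 / (0.35·0.7647 + 0.7·0.2353) ≈ 0.6190
After a quality check='flag': P(line X) = 0.6·0.6190 / (0.6·0.6190 + 0.25·0.3810) ≈ 0.7959
After a trace-element assay='match': P(line X) = 0.65·0.7959 / (0.65·0.7959 + 0.3·0.2041) ≈ 0.8942

0.8942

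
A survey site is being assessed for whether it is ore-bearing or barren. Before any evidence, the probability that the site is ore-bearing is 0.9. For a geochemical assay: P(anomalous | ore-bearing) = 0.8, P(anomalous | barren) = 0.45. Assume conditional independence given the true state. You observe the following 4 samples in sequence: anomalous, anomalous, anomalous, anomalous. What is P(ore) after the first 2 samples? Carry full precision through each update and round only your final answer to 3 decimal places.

0.966

After 'anomalous': P(ore) = 0.8·0.9000 / (0.8·0.9000 + 0.45·0.1000) ≈ 0.9412
After 'anomalous': P(ore) = 0.8·0.9412 / (0.8·0.9412 + 0.45·0.0588) ≈ 0.9660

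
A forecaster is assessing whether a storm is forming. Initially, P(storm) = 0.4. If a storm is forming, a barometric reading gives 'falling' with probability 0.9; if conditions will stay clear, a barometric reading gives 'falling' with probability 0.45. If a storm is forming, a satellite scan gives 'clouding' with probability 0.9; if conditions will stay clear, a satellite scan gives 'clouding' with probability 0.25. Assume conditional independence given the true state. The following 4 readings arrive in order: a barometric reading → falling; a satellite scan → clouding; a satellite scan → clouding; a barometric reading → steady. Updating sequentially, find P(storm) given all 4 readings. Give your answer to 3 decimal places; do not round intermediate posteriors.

0.759

Each posterior becomes the prior for the next update.
After a barometric reading='falling': P(storm) = 0.9·0.4000 / (0.9·0.4000 + 0.45·0.6000) ≈ 0.5714
After a satellite scan='clouding': P(storm) = 0.9·0.5714 / (0.9·0.5714 + 0.25·0.4286) ≈ 0.8276
After a satellite scan='clouding': P(storm) = 0.9·0.8276 / (0.9·0.8276 + 0.25·0.1724) ≈ 0.9453
After a barometric reading='steady': P(storm) = 0.1·0.9453 / (0.1·0.9453 + 0.55·0.0547) ≈ 0.7586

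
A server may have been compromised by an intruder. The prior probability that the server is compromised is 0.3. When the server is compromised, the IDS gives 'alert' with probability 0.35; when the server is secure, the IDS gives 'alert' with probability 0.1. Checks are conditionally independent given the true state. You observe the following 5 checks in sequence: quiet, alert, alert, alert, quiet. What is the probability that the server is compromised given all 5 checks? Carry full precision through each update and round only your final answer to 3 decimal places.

0.906

Each posterior becomes the prior for the next update.
After 'quiet': P(compromised) = 0.65·0.3000 / (0.65·0.3000 + 0.9·0.7000) ≈ 0.2364
After 'alert': P(compromised) = 0.35·0.2364 / (0.35·0.2364 + 0.1·0.7636) ≈ 0.5200
After 'alert': P(compromised) = 0.35·0.5200 / (0.35·0.5200 + 0.1·0.4800) ≈ 0.7913
After 'alert': P(compromised) = 0.35·0.7913 / (0.35·0.7913 + 0.1·0.2087) ≈ 0.9299
After 'quiet': P(compromised) = 0.65·0.9299 / (0.65·0.9299 + 0.9·0.0701) ≈ 0.9055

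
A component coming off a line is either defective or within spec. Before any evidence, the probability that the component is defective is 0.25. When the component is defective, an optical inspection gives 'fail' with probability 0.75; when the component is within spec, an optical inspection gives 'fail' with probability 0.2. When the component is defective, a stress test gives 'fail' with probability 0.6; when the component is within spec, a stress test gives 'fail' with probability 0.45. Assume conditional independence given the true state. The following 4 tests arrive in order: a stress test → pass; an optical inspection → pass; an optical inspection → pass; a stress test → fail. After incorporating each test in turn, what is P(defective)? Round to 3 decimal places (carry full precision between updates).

0.031

Apply Bayes' rule sequentially, carrying P(defective) forward.
After a stress test='pass': P(defective) = 0.4·0.2500 / (0.4·0.2500 + 0.55·0.7500) ≈ 0.1951
After an optical inspection='pass': P(defective) = 0.25·0.1951 / (0.25·0.1951 + 0.8·0.8049) ≈ 0.0704
After an optical inspection='pass': P(defective) = 0.25·0.0704 / (0.25·0.0704 + 0.8·0.9296) ≈ 0.0231
After a stress test='fail': P(defective) = 0.6·0.0231 / (0.6·0.0231 + 0.45·0.9769) ≈ 0.0306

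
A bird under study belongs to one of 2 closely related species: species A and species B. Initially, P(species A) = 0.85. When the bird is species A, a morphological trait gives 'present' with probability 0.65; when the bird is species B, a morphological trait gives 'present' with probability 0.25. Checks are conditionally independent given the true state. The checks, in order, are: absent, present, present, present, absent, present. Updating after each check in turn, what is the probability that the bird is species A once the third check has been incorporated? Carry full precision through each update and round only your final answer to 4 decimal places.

0.9470

After 'absent': P(species A) = 0.35·0.8500 / (0.35·0.8500 + 0.75·0.1500) ≈ 0.7256
After 'present': P(species A) = 0.65·0.7256 / (0.65·0.7256 + 0.25·0.2744) ≈ 0.8730
After 'present': P(species A) = 0.65·0.8730 / (0.65·0.8730 + 0.25·0.1270) ≈ 0.9470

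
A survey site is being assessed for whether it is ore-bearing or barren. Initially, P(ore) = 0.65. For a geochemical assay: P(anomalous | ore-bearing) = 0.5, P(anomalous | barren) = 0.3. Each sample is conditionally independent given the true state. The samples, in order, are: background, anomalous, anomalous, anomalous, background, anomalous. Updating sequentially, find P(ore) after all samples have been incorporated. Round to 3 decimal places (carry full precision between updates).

After 'background': P(ore) = 0.5·0.6500 / (0.5·0.6500 + 0.7·0.3500) ≈ 0.5702
After 'anomalous': P(ore) = 0.5·0.5702 / (0.5·0.5702 + 0.3·0.4298) ≈ 0.6886
After 'anomalous': P(ore) = 0.5·0.6886 / (0.5·0.6886 + 0.3·0.3114) ≈ 0.7865
After 'anomalous': P(ore) = 0.5·0.7865 / (0.5·0.7865 + 0.3·0.2135) ≈ 0.8600
After 'background': P(ore) = 0.5·0.8600 / (0.5·0.8600 + 0.7·0.1400) ≈ 0.8144
After 'anomalous': P(ore) = 0.5·0.8144 / (0.5·0.8144 + 0.3·0.1856) ≈ 0.8797

0.880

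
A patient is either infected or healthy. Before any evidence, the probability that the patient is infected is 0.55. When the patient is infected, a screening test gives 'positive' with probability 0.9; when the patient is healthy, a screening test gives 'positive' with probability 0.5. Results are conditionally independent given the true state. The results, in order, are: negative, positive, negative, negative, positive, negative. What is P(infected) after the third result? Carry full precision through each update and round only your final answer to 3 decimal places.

0.081

After 'negative': P(infected) = 0.1·0.5500 / (0.1·0.5500 + 0.5·0.4500) ≈ 0.1964
After 'positive': P(infected) = 0.9·0.1964 / (0.9·0.1964 + 0.5·0.8036) ≈ 0.3056
After 'negative': P(infected) = 0.1·0.3056 / (0.1·0.3056 + 0.5·0.6944) ≈ 0.0809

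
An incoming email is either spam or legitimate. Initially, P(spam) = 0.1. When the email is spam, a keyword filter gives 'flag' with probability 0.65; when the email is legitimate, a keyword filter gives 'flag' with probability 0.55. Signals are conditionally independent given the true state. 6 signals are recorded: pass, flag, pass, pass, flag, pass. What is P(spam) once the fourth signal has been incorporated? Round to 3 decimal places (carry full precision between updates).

0.058

Each posterior becomes the prior for the next update.
After 'pass': P(spam) = 0.35·0.1000 / (0.35·0.1000 + 0.45·0.9000) ≈ 0.0795
After 'flag': P(spam) = 0.65·0.0795 / (0.65·0.0795 + 0.55·0.9205) ≈ 0.0927
After 'pass': P(spam) = 0.35·0.0927 / (0.35·0.0927 + 0.45·0.9073) ≈ 0.0736
After 'pass': P(spam) = 0.35·0.0736 / (0.35·0.0736 + 0.45·0.9264) ≈ 0.0582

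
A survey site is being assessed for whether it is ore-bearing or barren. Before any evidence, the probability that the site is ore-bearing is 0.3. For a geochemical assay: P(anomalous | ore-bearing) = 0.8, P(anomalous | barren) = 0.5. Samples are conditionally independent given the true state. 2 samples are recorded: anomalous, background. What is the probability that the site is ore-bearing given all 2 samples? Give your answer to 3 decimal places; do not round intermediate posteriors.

0.215

Each posterior becomes the prior for the next update.
After 'anomalous': P(ore) = 0.8·0.3000 / (0.8·0.3000 + 0.5·0.7000) ≈ 0.4068
After 'background': P(ore) = 0.2·0.4068 / (0.2·0.4068 + 0.5·0.5932) ≈ 0.2152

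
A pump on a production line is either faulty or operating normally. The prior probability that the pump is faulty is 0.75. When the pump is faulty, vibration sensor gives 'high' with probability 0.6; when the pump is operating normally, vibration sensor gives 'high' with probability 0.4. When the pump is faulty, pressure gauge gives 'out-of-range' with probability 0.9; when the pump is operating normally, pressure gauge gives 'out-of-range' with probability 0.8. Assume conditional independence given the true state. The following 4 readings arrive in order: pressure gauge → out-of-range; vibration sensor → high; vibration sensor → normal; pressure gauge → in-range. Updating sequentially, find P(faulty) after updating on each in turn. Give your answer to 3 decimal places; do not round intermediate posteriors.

After pressure gauge='out-of-range': P(faulty) = 0.9·0.7500 / (0.9·0.7500 + 0.8·0.2500) ≈ 0.7714
After vibration sensor='high': P(faulty) = 0.6·0.7714 / (0.6·0.7714 + 0.4·0.2286) ≈ 0.8351
After vibration sensor='normal': P(faulty) = 0.4·0.8351 / (0.4·0.8351 + 0.6·0.1649) ≈ 0.7714
After pressure gauge='in-range': P(faulty) = 0.1·0.7714 / (0.1·0.7714 + 0.2·0.2286) ≈ 0.6279

0.628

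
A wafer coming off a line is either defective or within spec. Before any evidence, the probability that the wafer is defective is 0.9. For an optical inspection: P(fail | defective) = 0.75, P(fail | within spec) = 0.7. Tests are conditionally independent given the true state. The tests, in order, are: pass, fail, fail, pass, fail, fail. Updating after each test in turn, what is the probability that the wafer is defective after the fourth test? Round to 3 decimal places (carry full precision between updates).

After 'pass': P(defective) = 0.25·0.9000 / (0.25·0.9000 + 0.3·0.1000) ≈ 0.8824
After 'fail': P(defective) = 0.75·0.8824 / (0.75·0.8824 + 0.7·0.1176) ≈ 0.8893
After 'fail': P(defective) = 0.75·0.8893 / (0.75·0.8893 + 0.7·0.1107) ≈ 0.8959
After 'pass': P(defective) = 0.25·0.8959 / (0.25·0.8959 + 0.3·0.1041) ≈ 0.8777

0.878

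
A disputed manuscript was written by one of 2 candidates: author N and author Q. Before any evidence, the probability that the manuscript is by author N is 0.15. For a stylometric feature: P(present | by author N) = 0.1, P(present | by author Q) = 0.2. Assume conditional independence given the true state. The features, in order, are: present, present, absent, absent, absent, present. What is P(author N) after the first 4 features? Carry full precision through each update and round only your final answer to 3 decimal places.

0.053

After 'present': P(author N) = 0.1·0.1500 / (0.1·0.1500 + 0.2·0.8500) ≈ 0.0811
After 'present': P(author N) = 0.1·0.0811 / (0.1·0.0811 + 0.2·0.9189) ≈ 0.0423
After 'absent': P(author N) = 0.9·0.0423 / (0.9·0.0423 + 0.8·0.9577) ≈ 0.0473
After 'absent': P(author N) = 0.9·0.0473 / (0.9·0.0473 + 0.8·0.9527) ≈ 0.0529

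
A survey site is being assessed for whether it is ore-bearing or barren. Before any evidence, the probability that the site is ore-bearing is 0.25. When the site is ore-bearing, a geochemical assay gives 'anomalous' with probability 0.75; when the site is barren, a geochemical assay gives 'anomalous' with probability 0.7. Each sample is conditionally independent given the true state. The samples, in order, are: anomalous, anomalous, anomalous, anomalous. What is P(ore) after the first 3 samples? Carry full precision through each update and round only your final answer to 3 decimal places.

0.291

Apply Bayes' rule sequentially, carrying P(ore) forward.
After 'anomalous': P(ore) = 0.75·0.2500 / (0.75·0.2500 + 0.7·0.7500) ≈ 0.2632
After 'anomalous': P(ore) = 0.75·0.2632 / (0.75·0.2632 + 0.7·0.7368) ≈ 0.2768
After 'anomalous': P(ore) = 0.75·0.2768 / (0.75·0.2768 + 0.7·0.7232) ≈ 0.2908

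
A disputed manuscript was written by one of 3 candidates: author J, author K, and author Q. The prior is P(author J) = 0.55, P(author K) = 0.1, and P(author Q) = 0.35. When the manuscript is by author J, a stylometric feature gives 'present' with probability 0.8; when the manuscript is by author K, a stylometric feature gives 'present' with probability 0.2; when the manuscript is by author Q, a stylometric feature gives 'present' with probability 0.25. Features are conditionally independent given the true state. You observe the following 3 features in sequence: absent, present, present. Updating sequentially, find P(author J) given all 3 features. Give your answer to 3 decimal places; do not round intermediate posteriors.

Apply Bayes' rule sequentially, carrying P(author J) forward.
After 'absent': normaliser = 0.2·0.5500 + 0.8·0.1000 + 0.75·0.3500; P(author J) ≈ 0.2431, P(author K) ≈ 0.1768, P(author Q) ≈ 0.5801
After 'present': normaliser = 0.8·0.2431 + 0.2·0.1768 + 0.25·0.5801; P(author J) ≈ 0.5188, P(author K) ≈ 0.0943, P(author Q) ≈ 0.3869
After 'present': normaliser = 0.8·0.5188 + 0.2·0.0943 + 0.25·0.3869; P(author J) ≈ 0.7822, P(author K) ≈ 0.0356, P(author Q) ≈ 0.1823

0.782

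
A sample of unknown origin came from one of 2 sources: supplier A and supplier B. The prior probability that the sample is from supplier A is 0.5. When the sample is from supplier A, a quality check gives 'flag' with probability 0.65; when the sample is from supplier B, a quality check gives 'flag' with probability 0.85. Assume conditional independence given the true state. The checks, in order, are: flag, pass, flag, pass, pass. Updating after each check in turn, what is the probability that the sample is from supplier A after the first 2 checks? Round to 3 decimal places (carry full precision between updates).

0.641

After 'flag': P(supplier A) = 0.65·0.5000 / (0.65·0.5000 + 0.85·0.5000) ≈ 0.4333
After 'pass': P(supplier A) = 0.35·0.4333 / (0.35·0.4333 + 0.15·0.5667) ≈ 0.6408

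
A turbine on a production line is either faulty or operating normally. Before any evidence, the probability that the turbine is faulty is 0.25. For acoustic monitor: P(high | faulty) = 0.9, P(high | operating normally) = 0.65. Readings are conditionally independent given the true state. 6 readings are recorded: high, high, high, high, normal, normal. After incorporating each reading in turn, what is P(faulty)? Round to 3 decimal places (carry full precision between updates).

0.091

After 'high': P(faulty) = 0.9·0.2500 / (0.9·0.2500 + 0.65·0.7500) ≈ 0.3158
After 'high': P(faulty) = 0.9·0.3158 / (0.9·0.3158 + 0.65·0.6842) ≈ 0.3899
After 'high': P(faulty) = 0.9·0.3899 / (0.9·0.3899 + 0.65·0.6101) ≈ 0.4695
After 'high': P(faulty) = 0.9·0.4695 / (0.9·0.4695 + 0.65·0.5305) ≈ 0.5506
After 'normal': P(faulty) = 0.1·0.5506 / (0.1·0.5506 + 0.35·0.4494) ≈ 0.2593
After 'normal': P(faulty) = 0.1·0.2593 / (0.1·0.2593 + 0.35·0.7407) ≈ 0.0909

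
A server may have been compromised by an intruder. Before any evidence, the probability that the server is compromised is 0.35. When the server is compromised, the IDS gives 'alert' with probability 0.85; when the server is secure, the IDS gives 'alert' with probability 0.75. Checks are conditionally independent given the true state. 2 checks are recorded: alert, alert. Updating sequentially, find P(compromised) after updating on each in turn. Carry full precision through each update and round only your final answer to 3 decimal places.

After 'alert': P(compromised) = 0.85·0.3500 / (0.85·0.3500 + 0.75·0.6500) ≈ 0.3790
After 'alert': P(compromised) = 0.85·0.3790 / (0.85·0.3790 + 0.75·0.6210) ≈ 0.4089

0.409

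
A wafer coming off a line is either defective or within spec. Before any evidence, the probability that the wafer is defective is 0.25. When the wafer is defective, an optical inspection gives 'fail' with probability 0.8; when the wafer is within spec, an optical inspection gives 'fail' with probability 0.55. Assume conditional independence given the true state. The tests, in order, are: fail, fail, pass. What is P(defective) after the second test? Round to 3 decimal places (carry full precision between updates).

0.414

After 'fail': P(defective) = 0.8·0.2500 / (0.8·0.2500 + 0.55·0.7500) ≈ 0.3265
After 'fail': P(defective) = 0.8·0.3265 / (0.8·0.3265 + 0.55·0.6735) ≈ 0.4136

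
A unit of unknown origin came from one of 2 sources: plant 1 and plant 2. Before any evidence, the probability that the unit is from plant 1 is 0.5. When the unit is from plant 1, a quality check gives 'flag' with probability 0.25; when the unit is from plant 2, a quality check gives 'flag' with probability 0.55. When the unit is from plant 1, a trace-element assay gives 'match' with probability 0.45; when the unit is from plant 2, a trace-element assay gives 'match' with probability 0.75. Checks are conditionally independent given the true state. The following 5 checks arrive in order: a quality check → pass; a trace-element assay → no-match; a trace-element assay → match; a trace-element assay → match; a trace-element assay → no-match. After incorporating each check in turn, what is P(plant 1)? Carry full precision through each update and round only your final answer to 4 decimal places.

After a quality check='pass': P(plant 1) = 0.75·0.5000 / (0.75·0.5000 + 0.45·0.5000) ≈ 0.6250
After a trace-element assay='no-match': P(plant 1) = 0.55·0.6250 / (0.55·0.6250 + 0.25·0.3750) ≈ 0.7857
After a trace-element assay='match': P(plant 1) = 0.45·0.7857 / (0.45·0.7857 + 0.75·0.2143) ≈ 0.6875
After a trace-element assay='match': P(plant 1) = 0.45·0.6875 / (0.45·0.6875 + 0.75·0.3125) ≈ 0.5690
After a trace-element assay='no-match': P(plant 1) = 0.55·0.5690 / (0.55·0.5690 + 0.25·0.4310) ≈ 0.7439

0.7439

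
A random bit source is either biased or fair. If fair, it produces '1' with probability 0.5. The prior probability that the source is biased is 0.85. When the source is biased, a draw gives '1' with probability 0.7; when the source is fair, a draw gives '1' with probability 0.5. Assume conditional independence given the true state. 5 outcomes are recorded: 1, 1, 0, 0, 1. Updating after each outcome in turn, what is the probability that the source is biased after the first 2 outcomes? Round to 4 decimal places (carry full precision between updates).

After '1': P(biased) = 0.7·0.8500 / (0.7·0.8500 + 0.5·0.1500) ≈ 0.8881
After '1': P(biased) = 0.7·0.8881 / (0.7·0.8881 + 0.5·0.1119) ≈ 0.9174

0.9174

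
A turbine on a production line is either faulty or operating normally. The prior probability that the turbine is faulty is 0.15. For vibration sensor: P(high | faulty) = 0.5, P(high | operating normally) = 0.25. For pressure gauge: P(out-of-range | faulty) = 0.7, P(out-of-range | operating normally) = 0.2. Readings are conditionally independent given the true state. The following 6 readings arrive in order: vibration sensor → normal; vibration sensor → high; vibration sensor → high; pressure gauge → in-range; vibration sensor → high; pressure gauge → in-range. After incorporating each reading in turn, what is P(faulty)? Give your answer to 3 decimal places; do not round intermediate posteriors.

0.117

After vibration sensor='normal': P(faulty) = 0.5·0.1500 / (0.5·0.1500 + 0.75·0.8500) ≈ 0.1053
After vibration sensor='high': P(faulty) = 0.5·0.1053 / (0.5·0.1053 + 0.25·0.8947) ≈ 0.1905
After vibration sensor='high': P(faulty) = 0.5·0.1905 / (0.5·0.1905 + 0.25·0.8095) ≈ 0.3200
After pressure gauge='in-range': P(faulty) = 0.3·0.3200 / (0.3·0.3200 + 0.8·0.6800) ≈ 0.1500
After vibration sensor='high': P(faulty) = 0.5·0.1500 / (0.5·0.1500 + 0.25·0.8500) ≈ 0.2609
After pressure gauge='in-range': P(faulty) = 0.3·0.2609 / (0.3·0.2609 + 0.8·0.7391) ≈ 0.1169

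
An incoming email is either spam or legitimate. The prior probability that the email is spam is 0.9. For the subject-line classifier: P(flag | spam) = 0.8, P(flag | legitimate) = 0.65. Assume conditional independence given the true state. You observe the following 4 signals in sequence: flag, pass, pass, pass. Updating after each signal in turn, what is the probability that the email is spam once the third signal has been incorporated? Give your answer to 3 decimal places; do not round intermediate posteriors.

0.783

Apply Bayes' rule sequentially, carrying P(spam) forward.
After 'flag': P(spam) = 0.8·0.9000 / (0.8·0.9000 + 0.65·0.1000) ≈ 0.9172
After 'pass': P(spam) = 0.2·0.9172 / (0.2·0.9172 + 0.35·0.0828) ≈ 0.8636
After 'pass': P(spam) = 0.2·0.8636 / (0.2·0.8636 + 0.35·0.1364) ≈ 0.7834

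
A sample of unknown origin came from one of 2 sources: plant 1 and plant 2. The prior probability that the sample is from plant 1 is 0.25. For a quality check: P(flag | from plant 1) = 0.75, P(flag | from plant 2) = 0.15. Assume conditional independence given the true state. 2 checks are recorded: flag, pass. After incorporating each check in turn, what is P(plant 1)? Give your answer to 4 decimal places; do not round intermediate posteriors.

0.3289

After 'flag': P(plant 1) = 0.75·0.2500 / (0.75·0.2500 + 0.15·0.7500) ≈ 0.6250
After 'pass': P(plant 1) = 0.25·0.6250 / (0.25·0.6250 + 0.85·0.3750) ≈ 0.3289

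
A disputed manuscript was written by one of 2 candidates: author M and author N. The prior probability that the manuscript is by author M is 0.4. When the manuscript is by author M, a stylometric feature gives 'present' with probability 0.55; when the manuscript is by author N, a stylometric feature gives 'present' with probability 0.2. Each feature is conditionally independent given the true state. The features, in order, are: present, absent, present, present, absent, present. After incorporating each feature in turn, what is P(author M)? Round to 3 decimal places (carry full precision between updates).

Each posterior becomes the prior for the next update.
After 'present': P(author M) = 0.55·0.4000 / (0.55·0.4000 + 0.2·0.6000) ≈ 0.6471
After 'absent': P(author M) = 0.45·0.6471 / (0.45·0.6471 + 0.8·0.3529) ≈ 0.5077
After 'present': P(author M) = 0.55·0.5077 / (0.55·0.5077 + 0.2·0.4923) ≈ 0.7393
After 'present': P(author M) = 0.55·0.7393 / (0.55·0.7393 + 0.2·0.2607) ≈ 0.8863
After 'absent': P(author M) = 0.45·0.8863 / (0.45·0.8863 + 0.8·0.1137) ≈ 0.8144
After 'present': P(author M) = 0.55·0.8144 / (0.55·0.8144 + 0.2·0.1856) ≈ 0.9235

0.923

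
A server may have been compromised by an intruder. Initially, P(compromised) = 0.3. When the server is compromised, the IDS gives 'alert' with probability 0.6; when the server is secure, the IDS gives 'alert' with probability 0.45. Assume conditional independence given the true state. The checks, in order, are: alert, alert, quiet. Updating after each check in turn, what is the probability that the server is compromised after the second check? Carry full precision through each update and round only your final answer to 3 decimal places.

0.432

After 'alert': P(compromised) = 0.6·0.3000 / (0.6·0.3000 + 0.45·0.7000) ≈ 0.3636
After 'alert': P(compromised) = 0.6·0.3636 / (0.6·0.3636 + 0.45·0.6364) ≈ 0.4324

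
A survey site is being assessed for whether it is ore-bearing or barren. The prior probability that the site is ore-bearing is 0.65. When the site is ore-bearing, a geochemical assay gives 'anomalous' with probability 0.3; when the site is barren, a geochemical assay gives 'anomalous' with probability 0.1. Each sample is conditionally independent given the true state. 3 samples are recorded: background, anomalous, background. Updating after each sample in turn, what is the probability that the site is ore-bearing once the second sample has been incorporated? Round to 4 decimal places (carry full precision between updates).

After 'background': P(ore) = 0.7·0.6500 / (0.7·0.6500 + 0.9·0.3500) ≈ 0.5909
After 'anomalous': P(ore) = 0.3·0.5909 / (0.3·0.5909 + 0.1·0.4091) ≈ 0.8125

0.8125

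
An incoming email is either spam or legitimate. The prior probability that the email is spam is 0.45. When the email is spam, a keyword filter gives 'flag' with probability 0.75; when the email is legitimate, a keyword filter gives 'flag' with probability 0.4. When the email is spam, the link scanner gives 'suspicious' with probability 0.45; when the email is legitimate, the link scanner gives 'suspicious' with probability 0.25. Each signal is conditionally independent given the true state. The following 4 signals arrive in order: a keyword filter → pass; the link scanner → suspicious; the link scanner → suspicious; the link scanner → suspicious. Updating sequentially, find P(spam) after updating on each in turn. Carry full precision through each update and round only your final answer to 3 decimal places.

After a keyword filter='pass': P(spam) = 0.25·0.4500 / (0.25·0.4500 + 0.6·0.5500) ≈ 0.2542
After the link scanner='suspicious': P(spam) = 0.45·0.2542 / (0.45·0.2542 + 0.25·0.7458) ≈ 0.3803
After the link scanner='suspicious': P(spam) = 0.45·0.3803 / (0.45·0.3803 + 0.25·0.6197) ≈ 0.5248
After the link scanner='suspicious': P(spam) = 0.45·0.5248 / (0.45·0.5248 + 0.25·0.4752) ≈ 0.6653

0.665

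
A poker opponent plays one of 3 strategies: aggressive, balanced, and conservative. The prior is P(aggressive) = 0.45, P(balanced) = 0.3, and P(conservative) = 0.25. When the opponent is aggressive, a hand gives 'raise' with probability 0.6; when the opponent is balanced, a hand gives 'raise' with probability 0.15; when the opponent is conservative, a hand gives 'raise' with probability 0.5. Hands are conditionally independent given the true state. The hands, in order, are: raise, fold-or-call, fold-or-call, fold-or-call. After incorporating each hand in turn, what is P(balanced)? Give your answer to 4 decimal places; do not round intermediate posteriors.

0.4565

After 'raise': normaliser = 0.6·0.4500 + 0.15·0.3000 + 0.5·0.2500; P(aggressive) ≈ 0.6136, P(balanced) ≈ 0.1023, P(conservative) ≈ 0.2841
After 'fold-or-call': normaliser = 0.4·0.6136 + 0.85·0.1023 + 0.5·0.2841; P(aggressive) ≈ 0.5174, P(balanced) ≈ 0.1832, P(conservative) ≈ 0.2994
After 'fold-or-call': normaliser = 0.4·0.5174 + 0.85·0.1832 + 0.5·0.2994; P(aggressive) ≈ 0.4039, P(balanced) ≈ 0.3040, P(conservative) ≈ 0.2922
After 'fold-or-call': normaliser = 0.4·0.4039 + 0.85·0.3040 + 0.5·0.2922; P(aggressive) ≈ 0.2854, P(balanced) ≈ 0.4565, P(conservative) ≈ 0.2581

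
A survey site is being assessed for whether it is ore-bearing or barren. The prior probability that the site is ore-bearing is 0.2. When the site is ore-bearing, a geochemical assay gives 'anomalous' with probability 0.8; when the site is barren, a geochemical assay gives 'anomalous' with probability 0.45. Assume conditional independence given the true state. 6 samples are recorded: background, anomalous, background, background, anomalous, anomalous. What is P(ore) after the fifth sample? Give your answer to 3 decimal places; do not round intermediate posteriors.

Apply Bayes' rule sequentially, carrying P(ore) forward.
After 'background': P(ore) = 0.2·0.2000 / (0.2·0.2000 + 0.55·0.8000) ≈ 0.0833
After 'anomalous': P(ore) = 0.8·0.0833 / (0.8·0.0833 + 0.45·0.9167) ≈ 0.1391
After 'background': P(ore) = 0.2·0.1391 / (0.2·0.1391 + 0.55·0.8609) ≈ 0.0555
After 'background': P(ore) = 0.2·0.0555 / (0.2·0.0555 + 0.55·0.9445) ≈ 0.0209
After 'anomalous': P(ore) = 0.8·0.0209 / (0.8·0.0209 + 0.45·0.9791) ≈ 0.0366

0.037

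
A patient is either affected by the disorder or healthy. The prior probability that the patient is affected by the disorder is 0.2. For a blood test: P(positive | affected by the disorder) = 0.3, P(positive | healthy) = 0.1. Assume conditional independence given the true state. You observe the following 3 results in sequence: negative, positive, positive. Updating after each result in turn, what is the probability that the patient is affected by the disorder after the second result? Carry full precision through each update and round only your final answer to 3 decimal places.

Each posterior becomes the prior for the next update.
After 'negative': P(affected) = 0.7·0.2000 / (0.7·0.2000 + 0.9·0.8000) ≈ 0.1628
After 'positive': P(affected) = 0.3·0.1628 / (0.3·0.1628 + 0.1·0.8372) ≈ 0.3684

0.368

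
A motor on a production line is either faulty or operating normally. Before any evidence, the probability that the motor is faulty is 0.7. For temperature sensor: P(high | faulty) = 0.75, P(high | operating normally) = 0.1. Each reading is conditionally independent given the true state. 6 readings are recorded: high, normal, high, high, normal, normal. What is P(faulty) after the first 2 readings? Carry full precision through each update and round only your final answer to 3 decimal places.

After 'high': P(faulty) = 0.75·0.7000 / (0.75·0.7000 + 0.1·0.3000) ≈ 0.9459
After 'normal': P(faulty) = 0.25·0.9459 / (0.25·0.9459 + 0.9·0.0541) ≈ 0.8294

0.829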